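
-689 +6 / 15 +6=-3413 / 5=-682.60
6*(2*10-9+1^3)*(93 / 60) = 558 / 5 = 111.60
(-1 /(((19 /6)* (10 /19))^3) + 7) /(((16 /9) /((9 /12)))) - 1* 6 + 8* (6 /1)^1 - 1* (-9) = 26931 /500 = 53.86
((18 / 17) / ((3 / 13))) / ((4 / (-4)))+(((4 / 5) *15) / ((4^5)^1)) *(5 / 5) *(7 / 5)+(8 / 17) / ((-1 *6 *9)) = -2691161 / 587520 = -4.58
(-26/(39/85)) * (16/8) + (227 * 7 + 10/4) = 8869/6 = 1478.17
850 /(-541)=-850 /541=-1.57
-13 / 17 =-0.76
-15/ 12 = -5/ 4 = -1.25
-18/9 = -2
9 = 9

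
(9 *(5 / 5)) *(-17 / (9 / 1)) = -17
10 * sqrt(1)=10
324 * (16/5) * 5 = 5184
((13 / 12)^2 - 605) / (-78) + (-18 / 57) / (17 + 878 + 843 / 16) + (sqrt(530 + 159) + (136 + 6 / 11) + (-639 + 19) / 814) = sqrt(689) + 17184011279171 / 119728503648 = 169.77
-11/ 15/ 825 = -1/ 1125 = -0.00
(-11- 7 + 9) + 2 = -7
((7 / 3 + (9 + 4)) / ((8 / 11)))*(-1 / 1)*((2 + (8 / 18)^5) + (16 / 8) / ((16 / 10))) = -195248449 / 2834352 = -68.89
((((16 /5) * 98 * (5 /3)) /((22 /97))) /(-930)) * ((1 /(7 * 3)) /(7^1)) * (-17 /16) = 1649 /92070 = 0.02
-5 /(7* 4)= -5 /28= -0.18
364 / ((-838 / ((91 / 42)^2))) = -15379 / 7542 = -2.04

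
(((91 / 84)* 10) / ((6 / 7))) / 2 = 455 / 72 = 6.32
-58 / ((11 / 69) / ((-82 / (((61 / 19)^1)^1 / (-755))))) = -4707512580 / 671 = -7015667.03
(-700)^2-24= 489976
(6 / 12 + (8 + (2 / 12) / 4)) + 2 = 253 / 24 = 10.54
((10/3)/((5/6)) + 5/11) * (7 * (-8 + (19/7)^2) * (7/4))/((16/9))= -13671/704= -19.42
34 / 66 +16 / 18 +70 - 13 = 5782 / 99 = 58.40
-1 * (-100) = 100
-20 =-20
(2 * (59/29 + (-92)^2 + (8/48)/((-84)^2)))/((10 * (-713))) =-10394123069/4376907360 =-2.37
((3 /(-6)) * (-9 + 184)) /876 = -175 /1752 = -0.10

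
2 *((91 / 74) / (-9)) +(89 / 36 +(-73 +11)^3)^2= 2723628390388453 / 47952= 56799057190.28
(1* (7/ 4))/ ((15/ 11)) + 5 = 377/ 60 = 6.28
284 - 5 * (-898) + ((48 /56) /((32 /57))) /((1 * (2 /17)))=1072283 /224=4786.98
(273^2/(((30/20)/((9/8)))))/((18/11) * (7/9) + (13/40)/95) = 43801.14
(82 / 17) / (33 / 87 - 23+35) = 2378 / 6103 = 0.39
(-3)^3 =-27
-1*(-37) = 37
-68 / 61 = -1.11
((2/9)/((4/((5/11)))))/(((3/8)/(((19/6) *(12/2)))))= 380/297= 1.28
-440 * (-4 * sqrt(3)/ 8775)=352 * sqrt(3)/ 1755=0.35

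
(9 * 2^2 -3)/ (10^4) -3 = -29967/ 10000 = -3.00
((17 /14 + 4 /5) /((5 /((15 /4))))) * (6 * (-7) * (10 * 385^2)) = -188097525 /2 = -94048762.50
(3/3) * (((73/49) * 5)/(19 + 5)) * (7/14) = 365/2352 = 0.16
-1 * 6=-6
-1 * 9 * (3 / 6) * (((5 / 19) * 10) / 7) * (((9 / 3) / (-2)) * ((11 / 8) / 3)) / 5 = 495 / 2128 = 0.23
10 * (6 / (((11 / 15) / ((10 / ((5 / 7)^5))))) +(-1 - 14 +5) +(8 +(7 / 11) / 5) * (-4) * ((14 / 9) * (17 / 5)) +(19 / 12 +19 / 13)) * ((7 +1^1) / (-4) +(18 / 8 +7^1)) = 541485651 / 28600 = 18933.06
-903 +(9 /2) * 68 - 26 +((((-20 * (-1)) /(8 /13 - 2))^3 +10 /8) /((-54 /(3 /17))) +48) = -504285845 /892296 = -565.16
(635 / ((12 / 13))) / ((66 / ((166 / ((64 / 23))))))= 15758795 / 25344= 621.80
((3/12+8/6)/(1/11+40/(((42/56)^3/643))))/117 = 209/941559164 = 0.00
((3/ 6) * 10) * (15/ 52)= 75/ 52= 1.44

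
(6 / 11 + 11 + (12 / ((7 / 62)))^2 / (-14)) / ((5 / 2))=-6001774 / 18865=-318.14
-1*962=-962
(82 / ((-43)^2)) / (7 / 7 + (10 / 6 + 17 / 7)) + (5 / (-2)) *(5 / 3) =-4935743 / 1187058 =-4.16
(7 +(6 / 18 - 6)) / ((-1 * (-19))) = 4 / 57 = 0.07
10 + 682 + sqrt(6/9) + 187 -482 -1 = sqrt(6)/3 + 396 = 396.82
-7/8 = -0.88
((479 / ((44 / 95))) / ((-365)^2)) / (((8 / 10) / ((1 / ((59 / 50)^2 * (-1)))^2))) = 3555078125 / 710307584459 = 0.01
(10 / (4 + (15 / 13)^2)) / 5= 0.38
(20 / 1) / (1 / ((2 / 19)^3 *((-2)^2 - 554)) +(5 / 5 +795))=88000 / 3495541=0.03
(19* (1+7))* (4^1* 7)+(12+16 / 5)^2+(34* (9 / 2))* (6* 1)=135126 / 25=5405.04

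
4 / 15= 0.27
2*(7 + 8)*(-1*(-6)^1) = 180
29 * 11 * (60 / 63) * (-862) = -5499560 / 21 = -261883.81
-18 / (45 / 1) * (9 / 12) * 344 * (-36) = 18576 / 5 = 3715.20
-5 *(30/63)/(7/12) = -200/49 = -4.08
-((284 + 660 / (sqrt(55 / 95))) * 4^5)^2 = -873522528256 - 35735470080 * sqrt(209) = -1390144226178.44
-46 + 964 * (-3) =-2938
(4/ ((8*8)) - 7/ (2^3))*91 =-1183/ 16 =-73.94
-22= -22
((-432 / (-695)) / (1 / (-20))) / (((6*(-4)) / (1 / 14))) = 36 / 973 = 0.04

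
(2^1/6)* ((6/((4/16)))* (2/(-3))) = -16/3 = -5.33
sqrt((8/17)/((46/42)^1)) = 2 *sqrt(16422)/391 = 0.66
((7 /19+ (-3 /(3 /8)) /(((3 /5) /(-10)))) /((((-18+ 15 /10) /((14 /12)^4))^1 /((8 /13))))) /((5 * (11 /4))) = -73192084 /108938115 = -0.67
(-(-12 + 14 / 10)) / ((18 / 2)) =53 / 45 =1.18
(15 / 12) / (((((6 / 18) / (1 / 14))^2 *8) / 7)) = 45 / 896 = 0.05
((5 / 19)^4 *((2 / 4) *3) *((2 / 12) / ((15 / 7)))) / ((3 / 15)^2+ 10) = 21875 / 392526852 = 0.00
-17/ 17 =-1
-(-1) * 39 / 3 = 13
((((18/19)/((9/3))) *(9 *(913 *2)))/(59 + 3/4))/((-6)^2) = 10956/4541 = 2.41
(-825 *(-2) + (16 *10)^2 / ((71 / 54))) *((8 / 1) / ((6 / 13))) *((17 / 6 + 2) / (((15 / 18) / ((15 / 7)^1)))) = 2261321400 / 497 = 4549942.45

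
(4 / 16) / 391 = 1 / 1564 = 0.00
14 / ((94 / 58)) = 406 / 47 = 8.64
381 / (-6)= -127 / 2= -63.50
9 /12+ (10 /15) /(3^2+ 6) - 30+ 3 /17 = -88829 /3060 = -29.03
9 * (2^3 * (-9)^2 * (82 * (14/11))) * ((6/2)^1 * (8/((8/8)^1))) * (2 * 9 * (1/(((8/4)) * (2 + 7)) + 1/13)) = 4981181184/143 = 34833434.85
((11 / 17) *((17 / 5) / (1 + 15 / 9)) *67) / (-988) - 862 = -34068451 / 39520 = -862.06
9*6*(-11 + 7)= -216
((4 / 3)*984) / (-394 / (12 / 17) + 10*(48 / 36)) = -7872 / 3269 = -2.41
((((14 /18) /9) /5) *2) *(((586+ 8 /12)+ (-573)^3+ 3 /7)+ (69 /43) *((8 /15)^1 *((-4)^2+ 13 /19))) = -32277792763984 /4963275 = -6503325.48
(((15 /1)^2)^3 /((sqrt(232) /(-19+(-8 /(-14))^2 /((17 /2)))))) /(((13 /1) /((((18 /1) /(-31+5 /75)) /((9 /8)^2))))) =46132031250 * sqrt(58) /700553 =501505.36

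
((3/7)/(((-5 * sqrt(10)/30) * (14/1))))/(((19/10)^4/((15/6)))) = -22500 * sqrt(10)/6385729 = -0.01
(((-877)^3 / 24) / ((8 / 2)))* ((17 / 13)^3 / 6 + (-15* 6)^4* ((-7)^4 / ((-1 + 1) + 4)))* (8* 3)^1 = -350172707328099434306429 / 52728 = -6641114916706482975.01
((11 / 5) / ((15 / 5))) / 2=11 / 30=0.37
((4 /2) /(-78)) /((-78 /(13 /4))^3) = 1 /539136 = 0.00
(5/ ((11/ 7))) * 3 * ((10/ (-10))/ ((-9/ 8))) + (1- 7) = 82/ 33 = 2.48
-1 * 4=-4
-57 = -57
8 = 8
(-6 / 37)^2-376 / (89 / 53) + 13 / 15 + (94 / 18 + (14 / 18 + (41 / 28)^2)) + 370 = 222273723167 / 1432850160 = 155.13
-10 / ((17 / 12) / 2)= -240 / 17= -14.12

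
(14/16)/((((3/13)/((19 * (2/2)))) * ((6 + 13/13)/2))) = 247/12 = 20.58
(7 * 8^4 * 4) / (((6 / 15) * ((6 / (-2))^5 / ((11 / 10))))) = -315392 / 243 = -1297.91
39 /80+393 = 31479 /80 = 393.49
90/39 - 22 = -256/13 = -19.69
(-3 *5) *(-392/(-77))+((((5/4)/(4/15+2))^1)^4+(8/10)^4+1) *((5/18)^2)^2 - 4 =-31743118248814613/395037513547776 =-80.35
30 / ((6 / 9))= 45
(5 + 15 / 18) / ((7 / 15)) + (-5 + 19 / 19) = 17 / 2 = 8.50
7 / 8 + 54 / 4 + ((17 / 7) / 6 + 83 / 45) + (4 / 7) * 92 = 69.20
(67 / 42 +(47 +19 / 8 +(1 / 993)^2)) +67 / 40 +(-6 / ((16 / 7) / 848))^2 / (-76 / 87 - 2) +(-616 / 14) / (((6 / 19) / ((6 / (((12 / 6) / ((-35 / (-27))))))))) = -17858318030440021 / 10353514500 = -1724855.65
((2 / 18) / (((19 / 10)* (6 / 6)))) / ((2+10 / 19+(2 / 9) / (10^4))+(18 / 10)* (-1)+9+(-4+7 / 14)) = 50000 / 5323519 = 0.01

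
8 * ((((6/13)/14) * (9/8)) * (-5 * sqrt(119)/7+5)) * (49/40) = 189/104-27 * sqrt(119)/104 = -1.01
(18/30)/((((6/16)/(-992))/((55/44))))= -1984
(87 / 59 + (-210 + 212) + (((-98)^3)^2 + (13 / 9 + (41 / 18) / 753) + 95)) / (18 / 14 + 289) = 4958770251844604755 / 1624961952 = 3051622375.37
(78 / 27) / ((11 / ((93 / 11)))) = 806 / 363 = 2.22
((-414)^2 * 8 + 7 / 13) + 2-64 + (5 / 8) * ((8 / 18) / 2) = 641677925 / 468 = 1371106.68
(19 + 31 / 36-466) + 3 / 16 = -64217 / 144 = -445.95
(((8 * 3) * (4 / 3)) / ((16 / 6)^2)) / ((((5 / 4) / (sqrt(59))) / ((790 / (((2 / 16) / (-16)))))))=-364032 * sqrt(59)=-2796182.85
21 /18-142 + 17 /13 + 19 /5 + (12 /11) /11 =-6400213 /47190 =-135.63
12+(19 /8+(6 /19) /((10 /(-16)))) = 10541 /760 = 13.87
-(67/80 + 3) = -307/80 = -3.84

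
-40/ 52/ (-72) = 5/ 468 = 0.01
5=5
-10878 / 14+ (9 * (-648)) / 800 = -78429 / 100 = -784.29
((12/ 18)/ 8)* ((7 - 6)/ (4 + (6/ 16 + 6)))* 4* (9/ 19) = 24/ 1577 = 0.02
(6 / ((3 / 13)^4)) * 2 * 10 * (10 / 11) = 11424400 / 297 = 38465.99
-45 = -45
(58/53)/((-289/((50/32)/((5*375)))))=-29/9190200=-0.00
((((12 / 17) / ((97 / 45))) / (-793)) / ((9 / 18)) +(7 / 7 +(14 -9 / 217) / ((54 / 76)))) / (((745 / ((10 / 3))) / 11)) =3479721754454 / 3424718376261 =1.02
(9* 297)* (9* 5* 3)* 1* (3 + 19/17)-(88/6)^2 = 227305738/153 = 1485658.42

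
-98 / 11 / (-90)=49 / 495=0.10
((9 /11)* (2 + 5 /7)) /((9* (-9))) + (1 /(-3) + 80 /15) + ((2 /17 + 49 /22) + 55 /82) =3858485 /483021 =7.99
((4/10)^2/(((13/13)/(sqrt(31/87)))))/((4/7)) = 7*sqrt(2697)/2175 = 0.17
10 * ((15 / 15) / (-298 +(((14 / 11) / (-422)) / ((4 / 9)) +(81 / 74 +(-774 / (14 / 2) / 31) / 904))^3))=-46689059958905265097306791065 / 1385389170221998335732641390441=-0.03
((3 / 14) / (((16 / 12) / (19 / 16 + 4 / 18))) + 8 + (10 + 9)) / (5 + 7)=3485 / 1536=2.27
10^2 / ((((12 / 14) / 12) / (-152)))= -212800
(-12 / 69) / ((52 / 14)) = -14 / 299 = -0.05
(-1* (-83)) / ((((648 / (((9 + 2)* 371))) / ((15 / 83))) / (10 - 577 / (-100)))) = 6435737 / 4320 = 1489.75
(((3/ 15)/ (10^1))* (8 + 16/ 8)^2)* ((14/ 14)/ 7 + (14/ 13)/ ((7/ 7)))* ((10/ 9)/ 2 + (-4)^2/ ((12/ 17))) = 15466/ 273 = 56.65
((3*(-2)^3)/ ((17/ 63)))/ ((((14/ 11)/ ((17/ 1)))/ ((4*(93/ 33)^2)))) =-37741.09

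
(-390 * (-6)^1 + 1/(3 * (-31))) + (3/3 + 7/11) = 2395483/1023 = 2341.63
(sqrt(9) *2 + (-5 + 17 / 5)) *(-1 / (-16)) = 11 / 40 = 0.28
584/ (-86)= -292/ 43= -6.79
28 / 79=0.35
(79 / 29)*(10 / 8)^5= 8.31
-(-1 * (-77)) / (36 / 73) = -5621 / 36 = -156.14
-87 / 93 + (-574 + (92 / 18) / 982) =-78759124 / 136989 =-574.93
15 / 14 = 1.07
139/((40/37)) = 5143/40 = 128.58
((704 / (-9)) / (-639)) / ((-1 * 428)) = -176 / 615357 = -0.00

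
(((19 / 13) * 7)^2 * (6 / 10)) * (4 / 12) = 17689 / 845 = 20.93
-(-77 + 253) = -176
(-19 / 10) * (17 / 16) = -323 / 160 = -2.02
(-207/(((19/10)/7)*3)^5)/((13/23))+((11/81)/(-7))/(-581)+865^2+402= 7927608076214274380/10604020248549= 747604.01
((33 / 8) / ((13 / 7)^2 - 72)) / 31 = -1617 / 833032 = -0.00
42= 42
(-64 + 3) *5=-305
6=6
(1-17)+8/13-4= -252/13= -19.38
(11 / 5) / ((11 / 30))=6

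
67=67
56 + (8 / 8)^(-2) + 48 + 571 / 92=10231 / 92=111.21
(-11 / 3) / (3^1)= -1.22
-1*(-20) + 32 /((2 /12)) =212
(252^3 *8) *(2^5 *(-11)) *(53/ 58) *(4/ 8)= -597104234496/ 29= -20589801189.52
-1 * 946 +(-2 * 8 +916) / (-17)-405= -23867 / 17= -1403.94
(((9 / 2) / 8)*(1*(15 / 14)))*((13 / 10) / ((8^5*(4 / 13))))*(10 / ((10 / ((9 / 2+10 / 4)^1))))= 4563 / 8388608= 0.00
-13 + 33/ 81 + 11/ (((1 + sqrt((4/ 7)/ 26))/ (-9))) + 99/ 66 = -539797/ 4806 + 99 *sqrt(182)/ 89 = -97.31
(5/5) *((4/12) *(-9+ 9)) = 0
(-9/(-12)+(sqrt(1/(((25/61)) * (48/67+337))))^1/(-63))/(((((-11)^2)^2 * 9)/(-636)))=-53/14641+212 * sqrt(764269)/28460127465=-0.00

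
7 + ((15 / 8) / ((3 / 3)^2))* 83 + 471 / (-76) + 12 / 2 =24689 / 152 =162.43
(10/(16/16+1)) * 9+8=53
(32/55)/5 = 32/275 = 0.12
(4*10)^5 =102400000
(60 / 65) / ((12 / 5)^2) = 25 / 156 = 0.16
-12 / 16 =-0.75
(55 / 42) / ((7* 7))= 55 / 2058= 0.03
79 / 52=1.52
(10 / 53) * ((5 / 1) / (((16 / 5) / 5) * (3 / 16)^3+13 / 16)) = 320000 / 277031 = 1.16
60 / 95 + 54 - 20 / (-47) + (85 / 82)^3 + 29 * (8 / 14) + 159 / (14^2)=1774569193679 / 24126209576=73.55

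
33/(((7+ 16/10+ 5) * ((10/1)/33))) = 1089/136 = 8.01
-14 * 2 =-28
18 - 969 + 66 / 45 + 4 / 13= -185099 / 195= -949.23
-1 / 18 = -0.06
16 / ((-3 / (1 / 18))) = -8 / 27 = -0.30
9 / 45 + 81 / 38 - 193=-36227 / 190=-190.67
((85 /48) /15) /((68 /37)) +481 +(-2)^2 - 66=241381 /576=419.06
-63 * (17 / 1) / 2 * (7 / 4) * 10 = -37485 / 4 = -9371.25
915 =915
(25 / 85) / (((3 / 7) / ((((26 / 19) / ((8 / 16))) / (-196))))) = -65 / 6783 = -0.01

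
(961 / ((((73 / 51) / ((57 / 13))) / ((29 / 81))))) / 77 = 9001687 / 657657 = 13.69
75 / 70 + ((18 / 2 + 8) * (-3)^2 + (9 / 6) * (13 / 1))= 1215 / 7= 173.57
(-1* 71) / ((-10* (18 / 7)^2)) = 3479 / 3240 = 1.07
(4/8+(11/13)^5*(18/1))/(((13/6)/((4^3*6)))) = 7106836608/4826809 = 1472.37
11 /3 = 3.67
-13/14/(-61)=13/854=0.02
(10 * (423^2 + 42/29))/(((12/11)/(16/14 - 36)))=-11606025310/203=-57172538.47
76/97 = 0.78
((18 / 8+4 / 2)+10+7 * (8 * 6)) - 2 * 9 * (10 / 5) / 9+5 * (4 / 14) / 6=29105 / 84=346.49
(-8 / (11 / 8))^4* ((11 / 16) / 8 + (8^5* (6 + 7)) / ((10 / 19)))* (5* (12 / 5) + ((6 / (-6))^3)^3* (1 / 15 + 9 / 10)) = 3745532570697728 / 366025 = 10232996573.18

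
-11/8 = -1.38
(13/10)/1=13/10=1.30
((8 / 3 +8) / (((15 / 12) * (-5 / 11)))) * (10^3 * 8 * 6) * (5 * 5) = -22528000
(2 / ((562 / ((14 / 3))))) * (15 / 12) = 35 / 1686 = 0.02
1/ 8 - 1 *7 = -55/ 8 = -6.88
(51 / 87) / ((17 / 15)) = 15 / 29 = 0.52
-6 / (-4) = 3 / 2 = 1.50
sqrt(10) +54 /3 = sqrt(10) +18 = 21.16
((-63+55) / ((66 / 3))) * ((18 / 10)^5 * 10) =-472392 / 6875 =-68.71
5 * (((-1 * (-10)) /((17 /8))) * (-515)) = -206000 /17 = -12117.65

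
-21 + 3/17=-354/17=-20.82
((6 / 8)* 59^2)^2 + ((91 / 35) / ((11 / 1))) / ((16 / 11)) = 6816015.72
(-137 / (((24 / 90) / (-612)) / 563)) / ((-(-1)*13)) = 177015645 / 13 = 13616588.08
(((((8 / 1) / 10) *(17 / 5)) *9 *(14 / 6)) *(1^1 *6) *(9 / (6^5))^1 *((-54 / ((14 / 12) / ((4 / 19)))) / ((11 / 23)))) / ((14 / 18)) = -380052 / 36575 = -10.39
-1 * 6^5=-7776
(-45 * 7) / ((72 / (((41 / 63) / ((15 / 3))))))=-41 / 72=-0.57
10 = 10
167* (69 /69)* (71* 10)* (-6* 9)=-6402780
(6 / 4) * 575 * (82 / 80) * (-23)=-325335 / 16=-20333.44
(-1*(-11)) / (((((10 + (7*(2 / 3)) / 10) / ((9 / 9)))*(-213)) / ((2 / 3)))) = -110 / 33441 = -0.00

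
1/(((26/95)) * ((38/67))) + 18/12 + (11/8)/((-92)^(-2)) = 605589/52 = 11645.94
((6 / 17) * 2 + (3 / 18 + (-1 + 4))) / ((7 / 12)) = 790 / 119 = 6.64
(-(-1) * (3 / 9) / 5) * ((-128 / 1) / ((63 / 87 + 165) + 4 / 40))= -7424 / 144267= -0.05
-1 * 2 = -2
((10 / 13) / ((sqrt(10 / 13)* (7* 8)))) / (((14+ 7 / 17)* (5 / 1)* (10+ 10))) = 17* sqrt(130) / 17836000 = 0.00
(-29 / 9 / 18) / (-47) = 29 / 7614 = 0.00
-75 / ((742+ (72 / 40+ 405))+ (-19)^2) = -375 / 7549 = -0.05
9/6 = 3/2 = 1.50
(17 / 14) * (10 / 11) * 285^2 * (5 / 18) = 24906.66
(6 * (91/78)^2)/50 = 49/300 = 0.16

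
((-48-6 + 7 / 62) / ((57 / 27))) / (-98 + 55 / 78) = 1172691 / 4469921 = 0.26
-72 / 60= -6 / 5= -1.20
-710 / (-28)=355 / 14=25.36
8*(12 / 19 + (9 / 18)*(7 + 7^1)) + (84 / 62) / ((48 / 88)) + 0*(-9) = 37423 / 589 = 63.54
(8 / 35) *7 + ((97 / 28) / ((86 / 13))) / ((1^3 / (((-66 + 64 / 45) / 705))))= 59282807 / 38196900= 1.55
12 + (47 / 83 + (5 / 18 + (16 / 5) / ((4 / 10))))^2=90.22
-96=-96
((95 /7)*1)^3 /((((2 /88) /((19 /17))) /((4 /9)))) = 2867062000 /52479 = 54632.56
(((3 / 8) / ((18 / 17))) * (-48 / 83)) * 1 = -17 / 83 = -0.20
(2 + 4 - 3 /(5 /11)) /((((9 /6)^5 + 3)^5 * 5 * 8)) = -4194304 /37309312380825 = -0.00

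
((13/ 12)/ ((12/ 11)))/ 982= 143/ 141408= 0.00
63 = 63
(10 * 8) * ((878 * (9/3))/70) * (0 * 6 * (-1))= 0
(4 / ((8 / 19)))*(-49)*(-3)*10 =13965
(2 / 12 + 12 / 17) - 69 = -6949 / 102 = -68.13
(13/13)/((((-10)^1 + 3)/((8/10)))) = -4/35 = -0.11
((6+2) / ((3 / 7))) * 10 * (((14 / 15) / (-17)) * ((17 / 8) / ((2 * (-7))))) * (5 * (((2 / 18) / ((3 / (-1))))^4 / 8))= 35 / 19131876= 0.00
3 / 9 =1 / 3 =0.33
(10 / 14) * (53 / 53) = 5 / 7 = 0.71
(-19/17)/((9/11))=-209/153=-1.37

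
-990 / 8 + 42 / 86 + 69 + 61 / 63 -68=-1314335 / 10836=-121.29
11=11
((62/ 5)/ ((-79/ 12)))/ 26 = -372/ 5135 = -0.07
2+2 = 4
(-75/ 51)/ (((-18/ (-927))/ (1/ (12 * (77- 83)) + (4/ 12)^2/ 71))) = 18025/ 19312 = 0.93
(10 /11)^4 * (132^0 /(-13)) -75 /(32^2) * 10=-76494875 /97450496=-0.78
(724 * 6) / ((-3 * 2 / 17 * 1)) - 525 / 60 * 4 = -12343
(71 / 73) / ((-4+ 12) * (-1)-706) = -71 / 52122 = -0.00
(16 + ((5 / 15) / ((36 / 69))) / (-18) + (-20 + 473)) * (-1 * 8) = -303889 / 81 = -3751.72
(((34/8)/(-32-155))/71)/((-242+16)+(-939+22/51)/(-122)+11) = 3111/2014766006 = 0.00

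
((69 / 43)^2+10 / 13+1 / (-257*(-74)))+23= 12042868249 / 457135666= 26.34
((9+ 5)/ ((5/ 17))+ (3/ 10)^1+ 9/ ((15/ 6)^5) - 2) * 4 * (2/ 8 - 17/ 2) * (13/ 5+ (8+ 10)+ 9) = -701955342/ 15625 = -44925.14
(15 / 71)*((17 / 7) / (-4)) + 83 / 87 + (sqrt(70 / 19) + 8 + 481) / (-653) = 0.07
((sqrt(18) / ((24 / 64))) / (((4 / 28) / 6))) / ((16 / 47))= 987*sqrt(2)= 1395.83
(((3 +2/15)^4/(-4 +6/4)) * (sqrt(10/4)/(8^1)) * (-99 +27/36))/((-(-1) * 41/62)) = 19816384541 * sqrt(10)/55350000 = 1132.16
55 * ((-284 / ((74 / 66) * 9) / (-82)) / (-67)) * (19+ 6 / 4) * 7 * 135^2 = -1826661375 / 2479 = -736854.12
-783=-783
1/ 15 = 0.07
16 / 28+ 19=137 / 7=19.57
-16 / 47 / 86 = -8 / 2021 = -0.00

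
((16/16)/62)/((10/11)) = 0.02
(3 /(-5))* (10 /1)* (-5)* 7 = 210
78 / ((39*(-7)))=-2 / 7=-0.29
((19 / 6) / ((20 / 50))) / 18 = 95 / 216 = 0.44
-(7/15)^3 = -343/3375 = -0.10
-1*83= -83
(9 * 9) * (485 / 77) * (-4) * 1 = -157140 / 77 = -2040.78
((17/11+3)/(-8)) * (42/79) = -525/1738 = -0.30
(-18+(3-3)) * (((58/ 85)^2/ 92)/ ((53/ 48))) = -726624/ 8807275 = -0.08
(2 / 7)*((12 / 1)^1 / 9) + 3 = 71 / 21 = 3.38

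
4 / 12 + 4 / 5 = 17 / 15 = 1.13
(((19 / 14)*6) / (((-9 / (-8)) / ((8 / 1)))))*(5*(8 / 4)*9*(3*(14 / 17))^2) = 9192960 / 289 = 31809.55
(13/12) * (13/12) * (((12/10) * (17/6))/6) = 2873/4320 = 0.67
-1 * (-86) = 86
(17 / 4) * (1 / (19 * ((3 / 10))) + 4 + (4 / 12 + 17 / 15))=2278 / 95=23.98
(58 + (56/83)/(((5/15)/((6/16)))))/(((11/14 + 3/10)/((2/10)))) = 34139/3154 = 10.82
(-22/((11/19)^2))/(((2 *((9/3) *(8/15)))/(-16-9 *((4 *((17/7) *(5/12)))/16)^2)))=375311845/1103872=340.00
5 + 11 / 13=76 / 13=5.85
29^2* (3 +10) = 10933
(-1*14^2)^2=38416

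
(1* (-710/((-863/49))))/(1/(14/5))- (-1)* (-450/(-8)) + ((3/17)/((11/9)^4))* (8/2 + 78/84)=1019526679819/6014347108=169.52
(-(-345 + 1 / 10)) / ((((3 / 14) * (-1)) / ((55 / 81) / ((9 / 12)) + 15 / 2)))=-19724831 / 1458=-13528.69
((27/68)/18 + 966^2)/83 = 126909219/11288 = 11242.84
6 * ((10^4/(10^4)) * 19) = 114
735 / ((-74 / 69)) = -50715 / 74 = -685.34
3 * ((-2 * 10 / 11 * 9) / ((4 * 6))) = -45 / 22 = -2.05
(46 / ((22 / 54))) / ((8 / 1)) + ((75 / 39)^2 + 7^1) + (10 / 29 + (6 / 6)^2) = 26.16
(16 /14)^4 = 4096 /2401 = 1.71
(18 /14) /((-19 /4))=-36 /133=-0.27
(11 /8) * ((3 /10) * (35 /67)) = 231 /1072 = 0.22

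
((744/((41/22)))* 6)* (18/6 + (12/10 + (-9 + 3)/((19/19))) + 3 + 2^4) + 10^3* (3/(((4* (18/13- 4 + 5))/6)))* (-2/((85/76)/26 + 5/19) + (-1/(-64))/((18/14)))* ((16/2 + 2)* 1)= -503454768521/6151640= -81840.74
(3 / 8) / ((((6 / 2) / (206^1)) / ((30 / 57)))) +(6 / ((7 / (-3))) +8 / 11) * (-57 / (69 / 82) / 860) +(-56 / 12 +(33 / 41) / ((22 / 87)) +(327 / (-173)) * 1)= 1589310742499 / 153943670265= 10.32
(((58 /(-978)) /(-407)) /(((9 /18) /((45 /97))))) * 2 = 1740 /6435077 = 0.00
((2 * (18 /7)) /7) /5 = 36 /245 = 0.15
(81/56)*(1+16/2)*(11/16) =8019/896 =8.95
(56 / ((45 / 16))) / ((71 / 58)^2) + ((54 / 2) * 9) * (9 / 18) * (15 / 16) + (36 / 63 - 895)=-38985731009 / 50813280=-767.24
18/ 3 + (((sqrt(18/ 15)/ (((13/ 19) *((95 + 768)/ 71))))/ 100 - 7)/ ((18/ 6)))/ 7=1349 *sqrt(30)/ 117799500 + 17/ 3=5.67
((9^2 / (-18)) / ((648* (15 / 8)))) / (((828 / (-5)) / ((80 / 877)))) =10 / 4901553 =0.00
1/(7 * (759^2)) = 1/4032567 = 0.00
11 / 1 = 11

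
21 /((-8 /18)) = -189 /4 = -47.25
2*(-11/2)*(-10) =110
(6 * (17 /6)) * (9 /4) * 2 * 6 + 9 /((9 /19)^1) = 478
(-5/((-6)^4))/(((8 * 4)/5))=-25/41472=-0.00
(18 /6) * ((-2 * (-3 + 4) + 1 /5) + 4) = 33 /5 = 6.60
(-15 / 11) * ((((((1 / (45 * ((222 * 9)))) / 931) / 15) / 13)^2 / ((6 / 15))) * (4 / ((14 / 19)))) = -1 / 14396616661268942100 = -0.00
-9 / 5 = -1.80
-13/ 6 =-2.17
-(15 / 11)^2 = -225 / 121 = -1.86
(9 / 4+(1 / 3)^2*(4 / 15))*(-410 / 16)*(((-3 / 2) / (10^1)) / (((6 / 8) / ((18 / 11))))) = 50471 / 2640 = 19.12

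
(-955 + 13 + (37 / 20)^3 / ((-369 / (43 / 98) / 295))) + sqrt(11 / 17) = -54631873061 / 57859200 + sqrt(187) / 17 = -943.42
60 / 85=12 / 17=0.71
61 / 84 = 0.73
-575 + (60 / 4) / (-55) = -6328 / 11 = -575.27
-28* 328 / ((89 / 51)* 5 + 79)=-234192 / 2237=-104.69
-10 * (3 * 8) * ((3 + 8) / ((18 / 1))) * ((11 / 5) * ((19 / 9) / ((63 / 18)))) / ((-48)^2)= -2299 / 27216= -0.08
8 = 8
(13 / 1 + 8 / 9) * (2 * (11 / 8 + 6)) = 7375 / 36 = 204.86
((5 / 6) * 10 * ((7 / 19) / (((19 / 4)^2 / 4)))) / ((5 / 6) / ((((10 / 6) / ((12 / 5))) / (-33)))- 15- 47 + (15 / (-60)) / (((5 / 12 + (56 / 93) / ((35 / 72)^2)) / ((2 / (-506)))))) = -2734608184000 / 510447907009149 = -0.01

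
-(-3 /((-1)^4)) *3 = 9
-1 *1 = -1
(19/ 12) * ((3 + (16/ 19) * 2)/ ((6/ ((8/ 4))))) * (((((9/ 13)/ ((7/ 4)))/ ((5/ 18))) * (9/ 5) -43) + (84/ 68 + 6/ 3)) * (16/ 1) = -512197136/ 348075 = -1471.51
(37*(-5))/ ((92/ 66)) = -6105/ 46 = -132.72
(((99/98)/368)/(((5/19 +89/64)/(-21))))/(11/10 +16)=-660/323771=-0.00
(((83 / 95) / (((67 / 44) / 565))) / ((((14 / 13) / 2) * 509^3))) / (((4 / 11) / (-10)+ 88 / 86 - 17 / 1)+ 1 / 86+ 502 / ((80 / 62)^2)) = 2030035779200 / 126956720540482600817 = 0.00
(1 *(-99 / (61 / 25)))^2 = 6125625 / 3721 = 1646.23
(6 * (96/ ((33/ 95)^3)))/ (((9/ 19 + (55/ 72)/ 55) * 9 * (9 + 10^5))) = 8340544000/ 266357069979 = 0.03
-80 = -80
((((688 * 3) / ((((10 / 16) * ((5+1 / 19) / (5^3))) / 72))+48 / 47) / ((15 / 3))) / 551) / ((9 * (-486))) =-46078808 / 94394565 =-0.49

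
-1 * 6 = -6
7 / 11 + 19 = 216 / 11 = 19.64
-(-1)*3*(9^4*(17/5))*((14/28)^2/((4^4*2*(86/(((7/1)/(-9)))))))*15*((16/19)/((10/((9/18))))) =-780759/4183040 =-0.19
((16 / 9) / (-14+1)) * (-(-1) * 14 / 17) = -224 / 1989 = -0.11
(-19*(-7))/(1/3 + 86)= 57/37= 1.54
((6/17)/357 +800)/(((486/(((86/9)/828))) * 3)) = 34795643/5494981842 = 0.01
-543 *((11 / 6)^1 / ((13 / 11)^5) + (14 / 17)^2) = -171700527157 / 214607354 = -800.07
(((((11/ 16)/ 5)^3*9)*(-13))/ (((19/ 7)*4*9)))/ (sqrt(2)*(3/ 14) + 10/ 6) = -17804787/ 9218252800 + 22891869*sqrt(2)/ 92182528000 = -0.00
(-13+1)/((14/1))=-6/7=-0.86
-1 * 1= -1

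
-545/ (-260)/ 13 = 109/ 676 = 0.16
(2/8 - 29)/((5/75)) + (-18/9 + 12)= -1685/4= -421.25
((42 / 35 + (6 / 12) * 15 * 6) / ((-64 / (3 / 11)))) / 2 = -0.10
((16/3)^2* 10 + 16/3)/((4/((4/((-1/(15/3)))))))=-13040/9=-1448.89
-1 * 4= -4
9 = 9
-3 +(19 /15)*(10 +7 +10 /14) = 2041 /105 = 19.44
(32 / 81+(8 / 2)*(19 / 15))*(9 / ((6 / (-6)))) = -49.16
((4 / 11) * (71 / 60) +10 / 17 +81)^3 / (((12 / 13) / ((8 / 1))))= 316597893367556528 / 66209430375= 4781764.34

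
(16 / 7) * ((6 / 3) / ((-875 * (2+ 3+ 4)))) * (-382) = 12224 / 55125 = 0.22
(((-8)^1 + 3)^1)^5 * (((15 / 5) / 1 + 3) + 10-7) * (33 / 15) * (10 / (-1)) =618750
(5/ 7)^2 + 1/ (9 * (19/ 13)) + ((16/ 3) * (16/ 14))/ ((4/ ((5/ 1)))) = 68752/ 8379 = 8.21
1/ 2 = 0.50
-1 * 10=-10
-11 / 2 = -5.50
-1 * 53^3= -148877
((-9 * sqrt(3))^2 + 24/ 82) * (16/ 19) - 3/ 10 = 83877/ 410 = 204.58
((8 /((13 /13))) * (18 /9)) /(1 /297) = 4752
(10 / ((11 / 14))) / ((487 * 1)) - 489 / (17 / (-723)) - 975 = 1805161384 / 91069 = 19821.91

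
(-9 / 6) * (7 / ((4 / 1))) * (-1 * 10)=105 / 4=26.25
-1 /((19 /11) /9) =-5.21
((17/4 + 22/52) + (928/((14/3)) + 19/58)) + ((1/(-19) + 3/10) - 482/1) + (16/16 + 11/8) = -552593583/2005640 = -275.52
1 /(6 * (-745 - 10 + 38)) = -1 /4302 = -0.00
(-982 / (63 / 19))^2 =348120964 / 3969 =87709.99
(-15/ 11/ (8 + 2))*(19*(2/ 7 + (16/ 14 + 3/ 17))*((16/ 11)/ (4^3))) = -0.09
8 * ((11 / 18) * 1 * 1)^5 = 161051 / 236196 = 0.68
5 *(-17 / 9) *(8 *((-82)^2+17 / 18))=-41156660 / 81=-508106.91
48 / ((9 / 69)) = 368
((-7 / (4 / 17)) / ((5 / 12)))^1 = -357 / 5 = -71.40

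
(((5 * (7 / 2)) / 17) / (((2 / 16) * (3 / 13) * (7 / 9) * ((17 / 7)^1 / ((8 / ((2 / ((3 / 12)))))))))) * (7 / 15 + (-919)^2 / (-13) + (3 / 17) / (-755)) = -910548459100 / 741863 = -1227380.88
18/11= 1.64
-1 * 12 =-12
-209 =-209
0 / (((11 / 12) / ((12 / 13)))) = 0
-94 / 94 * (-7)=7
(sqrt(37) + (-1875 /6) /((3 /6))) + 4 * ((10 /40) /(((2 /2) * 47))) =-29374 /47 + sqrt(37) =-618.90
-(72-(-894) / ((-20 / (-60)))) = -2754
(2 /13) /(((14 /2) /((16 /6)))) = 16 /273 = 0.06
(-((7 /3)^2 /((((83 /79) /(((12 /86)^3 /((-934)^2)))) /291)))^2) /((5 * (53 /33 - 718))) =1507470288810948 /244833188120033727347440752605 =0.00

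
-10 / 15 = -2 / 3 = -0.67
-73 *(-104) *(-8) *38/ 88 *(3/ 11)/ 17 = -865488/ 2057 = -420.75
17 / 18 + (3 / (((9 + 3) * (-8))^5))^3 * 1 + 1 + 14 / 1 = 320120969177121192896618299391 / 20077273328181816976094527488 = 15.94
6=6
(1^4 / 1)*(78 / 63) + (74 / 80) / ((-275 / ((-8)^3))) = 85478 / 28875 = 2.96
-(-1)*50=50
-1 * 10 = -10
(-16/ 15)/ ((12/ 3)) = -4/ 15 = -0.27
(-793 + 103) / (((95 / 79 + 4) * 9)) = -18170 / 1233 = -14.74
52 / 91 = 4 / 7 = 0.57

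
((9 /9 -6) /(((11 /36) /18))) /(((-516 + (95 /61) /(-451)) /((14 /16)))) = 7090335 /14195771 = 0.50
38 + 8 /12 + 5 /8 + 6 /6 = 967 /24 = 40.29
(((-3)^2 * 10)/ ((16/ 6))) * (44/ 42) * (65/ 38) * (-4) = -32175/ 133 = -241.92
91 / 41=2.22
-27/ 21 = -9/ 7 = -1.29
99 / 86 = 1.15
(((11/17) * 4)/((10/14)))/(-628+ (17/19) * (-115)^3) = -5852/2198678595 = -0.00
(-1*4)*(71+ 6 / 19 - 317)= 18672 / 19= 982.74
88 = 88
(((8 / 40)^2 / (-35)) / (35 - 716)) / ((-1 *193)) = -1 / 115003875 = -0.00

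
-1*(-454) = 454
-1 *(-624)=624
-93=-93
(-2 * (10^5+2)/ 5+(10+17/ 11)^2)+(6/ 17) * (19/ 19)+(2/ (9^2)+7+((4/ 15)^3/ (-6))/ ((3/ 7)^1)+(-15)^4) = 672603740507/ 62481375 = 10764.87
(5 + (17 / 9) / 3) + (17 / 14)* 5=4423 / 378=11.70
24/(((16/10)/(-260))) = -3900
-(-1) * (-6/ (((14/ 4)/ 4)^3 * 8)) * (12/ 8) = -576/ 343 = -1.68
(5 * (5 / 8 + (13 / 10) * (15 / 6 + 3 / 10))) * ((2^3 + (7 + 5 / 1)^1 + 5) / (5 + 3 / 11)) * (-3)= -140745 / 464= -303.33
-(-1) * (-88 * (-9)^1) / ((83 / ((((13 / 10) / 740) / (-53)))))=-1287 / 4069075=-0.00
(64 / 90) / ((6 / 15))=16 / 9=1.78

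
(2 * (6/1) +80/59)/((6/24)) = 3152/59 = 53.42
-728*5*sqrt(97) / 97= -3640*sqrt(97) / 97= -369.59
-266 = -266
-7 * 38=-266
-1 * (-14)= 14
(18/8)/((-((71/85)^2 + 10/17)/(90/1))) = -975375/6194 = -157.47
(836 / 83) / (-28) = -209 / 581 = -0.36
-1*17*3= -51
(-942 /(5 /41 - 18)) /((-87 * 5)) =-12874 /106285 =-0.12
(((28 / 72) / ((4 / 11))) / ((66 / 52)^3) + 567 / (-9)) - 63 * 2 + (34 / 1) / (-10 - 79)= -494218834 / 2616867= -188.86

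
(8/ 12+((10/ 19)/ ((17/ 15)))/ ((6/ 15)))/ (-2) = -1771/ 1938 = -0.91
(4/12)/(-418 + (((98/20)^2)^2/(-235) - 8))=-2350000/3020594403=-0.00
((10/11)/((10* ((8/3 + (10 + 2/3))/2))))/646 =3/142120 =0.00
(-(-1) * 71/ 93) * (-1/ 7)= -71/ 651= -0.11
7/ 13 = 0.54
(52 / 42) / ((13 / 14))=4 / 3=1.33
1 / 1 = 1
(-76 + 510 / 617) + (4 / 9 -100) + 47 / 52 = -50193049 / 288756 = -173.83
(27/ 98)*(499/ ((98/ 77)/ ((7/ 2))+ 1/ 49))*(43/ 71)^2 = 30447483/ 231886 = 131.30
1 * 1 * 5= 5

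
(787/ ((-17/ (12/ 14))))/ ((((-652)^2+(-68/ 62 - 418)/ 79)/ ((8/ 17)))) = -5782089/ 131629871387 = -0.00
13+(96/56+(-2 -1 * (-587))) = 4198/7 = 599.71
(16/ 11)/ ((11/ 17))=272/ 121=2.25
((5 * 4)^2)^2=160000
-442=-442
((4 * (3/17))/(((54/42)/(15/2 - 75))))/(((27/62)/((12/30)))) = -1736/51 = -34.04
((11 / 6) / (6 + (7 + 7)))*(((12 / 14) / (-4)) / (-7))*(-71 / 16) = -781 / 62720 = -0.01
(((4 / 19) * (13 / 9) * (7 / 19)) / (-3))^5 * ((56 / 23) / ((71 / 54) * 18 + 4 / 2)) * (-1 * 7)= 357844993286144 / 7419149061546072365757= 0.00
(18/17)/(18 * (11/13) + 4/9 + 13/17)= 2106/32699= 0.06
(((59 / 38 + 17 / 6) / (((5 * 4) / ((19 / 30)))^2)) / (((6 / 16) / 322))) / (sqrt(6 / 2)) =2.18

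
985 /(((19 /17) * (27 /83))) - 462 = 1152829 /513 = 2247.23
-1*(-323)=323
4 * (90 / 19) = 360 / 19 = 18.95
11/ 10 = 1.10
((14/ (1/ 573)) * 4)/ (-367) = -32088/ 367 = -87.43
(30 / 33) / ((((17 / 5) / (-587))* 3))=-29350 / 561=-52.32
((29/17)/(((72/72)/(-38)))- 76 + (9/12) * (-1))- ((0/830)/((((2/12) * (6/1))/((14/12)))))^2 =-9627/68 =-141.57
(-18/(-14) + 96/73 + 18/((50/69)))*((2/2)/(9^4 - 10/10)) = 87639/20951000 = 0.00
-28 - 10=-38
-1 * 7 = -7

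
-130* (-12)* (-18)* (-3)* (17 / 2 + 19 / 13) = 839160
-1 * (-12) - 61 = -49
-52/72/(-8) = 13/144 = 0.09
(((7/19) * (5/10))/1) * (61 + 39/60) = 11.36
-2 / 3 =-0.67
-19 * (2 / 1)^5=-608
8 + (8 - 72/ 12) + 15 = 25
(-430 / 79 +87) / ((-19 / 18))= -115974 / 1501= -77.26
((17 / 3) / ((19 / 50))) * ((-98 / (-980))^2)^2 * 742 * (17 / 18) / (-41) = -107219 / 4206600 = -0.03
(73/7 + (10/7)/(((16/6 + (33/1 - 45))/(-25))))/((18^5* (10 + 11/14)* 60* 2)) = 1397/239672805120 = 0.00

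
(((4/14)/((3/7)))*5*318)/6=530/3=176.67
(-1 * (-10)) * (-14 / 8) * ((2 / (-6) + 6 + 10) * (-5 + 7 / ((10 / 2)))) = 987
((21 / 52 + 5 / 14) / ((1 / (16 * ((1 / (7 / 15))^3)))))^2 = 13983860250000 / 974251369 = 14353.44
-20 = -20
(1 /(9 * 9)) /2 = 1 /162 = 0.01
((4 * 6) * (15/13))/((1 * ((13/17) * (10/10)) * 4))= 1530/169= 9.05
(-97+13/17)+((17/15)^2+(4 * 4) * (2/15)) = -355027/3825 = -92.82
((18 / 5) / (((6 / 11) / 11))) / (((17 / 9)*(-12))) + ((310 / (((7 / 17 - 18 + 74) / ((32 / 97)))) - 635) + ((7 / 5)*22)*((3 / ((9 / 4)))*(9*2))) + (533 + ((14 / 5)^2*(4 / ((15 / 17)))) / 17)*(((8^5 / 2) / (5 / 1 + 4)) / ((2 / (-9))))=-10397708917890017 / 2372086500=-4383359.93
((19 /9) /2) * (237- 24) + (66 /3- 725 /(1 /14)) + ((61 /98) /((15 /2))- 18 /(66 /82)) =-53498161 /5390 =-9925.45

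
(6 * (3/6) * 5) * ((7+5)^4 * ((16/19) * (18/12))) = 7464960/19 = 392892.63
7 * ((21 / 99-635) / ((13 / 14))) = -2052904 / 429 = -4785.32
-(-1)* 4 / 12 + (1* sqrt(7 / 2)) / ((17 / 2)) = sqrt(14) / 17 + 1 / 3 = 0.55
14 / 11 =1.27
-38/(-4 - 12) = 19/8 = 2.38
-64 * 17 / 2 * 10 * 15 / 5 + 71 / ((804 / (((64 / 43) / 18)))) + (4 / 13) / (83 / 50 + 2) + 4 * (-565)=-1146103354556 / 61685091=-18579.91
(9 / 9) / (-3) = -1 / 3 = -0.33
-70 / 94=-35 / 47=-0.74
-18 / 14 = -9 / 7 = -1.29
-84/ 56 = -3/ 2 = -1.50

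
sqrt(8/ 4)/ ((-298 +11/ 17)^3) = -4913 * sqrt(2)/ 129170541375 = -0.00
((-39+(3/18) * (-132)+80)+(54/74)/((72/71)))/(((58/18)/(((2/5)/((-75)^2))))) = 0.00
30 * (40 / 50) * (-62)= -1488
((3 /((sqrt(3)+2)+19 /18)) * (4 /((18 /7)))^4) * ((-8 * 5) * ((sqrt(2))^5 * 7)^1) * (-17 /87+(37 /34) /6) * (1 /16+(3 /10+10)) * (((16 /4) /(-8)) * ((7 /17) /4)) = -890458221730 * sqrt(2) /12543314697+32380298972 * sqrt(6) /1393701633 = -43.49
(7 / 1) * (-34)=-238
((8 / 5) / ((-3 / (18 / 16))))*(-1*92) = 276 / 5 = 55.20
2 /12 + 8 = 49 /6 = 8.17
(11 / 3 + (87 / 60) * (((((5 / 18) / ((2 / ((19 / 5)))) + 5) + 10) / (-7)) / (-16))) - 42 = -3074989 / 80640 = -38.13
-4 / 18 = -2 / 9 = -0.22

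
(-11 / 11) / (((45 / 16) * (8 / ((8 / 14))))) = -8 / 315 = -0.03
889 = 889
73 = 73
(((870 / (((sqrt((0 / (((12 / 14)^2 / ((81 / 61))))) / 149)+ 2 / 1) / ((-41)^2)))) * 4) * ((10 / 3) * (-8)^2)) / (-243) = -623987200 / 243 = -2567848.56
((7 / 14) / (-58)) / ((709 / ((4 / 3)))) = -1 / 61683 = -0.00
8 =8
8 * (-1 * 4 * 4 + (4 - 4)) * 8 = -1024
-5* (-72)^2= -25920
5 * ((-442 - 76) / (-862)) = 1295 / 431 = 3.00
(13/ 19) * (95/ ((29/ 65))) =4225/ 29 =145.69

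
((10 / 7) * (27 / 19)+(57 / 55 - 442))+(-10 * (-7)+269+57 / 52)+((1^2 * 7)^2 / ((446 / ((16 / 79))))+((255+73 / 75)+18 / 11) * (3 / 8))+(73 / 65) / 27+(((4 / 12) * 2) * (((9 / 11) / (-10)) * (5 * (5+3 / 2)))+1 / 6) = -3415966833371 / 904655852100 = -3.78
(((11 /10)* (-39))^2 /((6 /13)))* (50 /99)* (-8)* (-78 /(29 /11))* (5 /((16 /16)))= 69117620 /29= 2383366.21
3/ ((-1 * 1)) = -3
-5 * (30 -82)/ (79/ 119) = 30940/ 79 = 391.65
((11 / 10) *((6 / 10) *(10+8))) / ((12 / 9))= 891 / 100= 8.91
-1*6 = -6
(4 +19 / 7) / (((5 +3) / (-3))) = -141 / 56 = -2.52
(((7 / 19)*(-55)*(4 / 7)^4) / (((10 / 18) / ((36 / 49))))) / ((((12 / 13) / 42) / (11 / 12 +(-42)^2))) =-10466831232 / 45619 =-229440.17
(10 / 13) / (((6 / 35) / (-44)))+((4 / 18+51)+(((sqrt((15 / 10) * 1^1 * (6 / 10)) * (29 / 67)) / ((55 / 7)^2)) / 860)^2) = -5197220241841641239227 / 35545377231292500000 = -146.21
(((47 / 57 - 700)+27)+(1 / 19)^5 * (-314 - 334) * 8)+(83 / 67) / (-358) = -119765936971807 / 178175131842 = -672.18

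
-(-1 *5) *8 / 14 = 20 / 7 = 2.86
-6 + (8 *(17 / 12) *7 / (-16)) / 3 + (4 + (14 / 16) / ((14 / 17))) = -373 / 144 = -2.59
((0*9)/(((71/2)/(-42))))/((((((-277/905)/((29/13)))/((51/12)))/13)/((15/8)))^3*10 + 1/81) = 0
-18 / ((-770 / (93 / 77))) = 837 / 29645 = 0.03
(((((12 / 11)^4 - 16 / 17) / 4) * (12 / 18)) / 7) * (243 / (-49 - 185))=-266076 / 22649627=-0.01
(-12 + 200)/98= 94/49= 1.92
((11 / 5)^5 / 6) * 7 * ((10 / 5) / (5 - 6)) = -1127357 / 9375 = -120.25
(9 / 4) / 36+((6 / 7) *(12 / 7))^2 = 85345 / 38416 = 2.22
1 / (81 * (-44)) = -1 / 3564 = -0.00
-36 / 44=-9 / 11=-0.82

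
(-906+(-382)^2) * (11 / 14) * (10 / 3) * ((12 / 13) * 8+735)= 25658759830 / 91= 281964393.74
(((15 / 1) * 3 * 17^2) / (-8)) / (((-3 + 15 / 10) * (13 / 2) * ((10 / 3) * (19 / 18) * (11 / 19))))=23409 / 286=81.85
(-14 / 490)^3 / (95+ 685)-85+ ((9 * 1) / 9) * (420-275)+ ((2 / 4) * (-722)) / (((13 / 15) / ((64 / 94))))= -351454950047 / 1571797500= -223.60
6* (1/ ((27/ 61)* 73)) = 122/ 657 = 0.19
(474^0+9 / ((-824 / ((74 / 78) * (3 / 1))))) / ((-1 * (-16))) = 10379 / 171392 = 0.06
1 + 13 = 14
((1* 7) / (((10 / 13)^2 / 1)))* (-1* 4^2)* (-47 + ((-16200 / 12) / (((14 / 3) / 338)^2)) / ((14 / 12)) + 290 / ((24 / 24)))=1148931559.57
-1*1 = -1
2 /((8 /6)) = 3 /2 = 1.50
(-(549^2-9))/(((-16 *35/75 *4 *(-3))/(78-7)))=-955305/4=-238826.25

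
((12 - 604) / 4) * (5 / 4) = -185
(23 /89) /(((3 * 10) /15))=23 /178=0.13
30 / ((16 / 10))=75 / 4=18.75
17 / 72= 0.24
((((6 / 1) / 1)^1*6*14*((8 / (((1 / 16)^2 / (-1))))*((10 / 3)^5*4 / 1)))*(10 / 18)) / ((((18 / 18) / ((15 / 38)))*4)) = -93151397.01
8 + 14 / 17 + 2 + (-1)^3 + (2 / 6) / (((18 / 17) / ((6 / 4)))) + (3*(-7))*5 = -57959 / 612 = -94.70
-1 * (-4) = 4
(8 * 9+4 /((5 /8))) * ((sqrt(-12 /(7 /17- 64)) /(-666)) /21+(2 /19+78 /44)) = 147.23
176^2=30976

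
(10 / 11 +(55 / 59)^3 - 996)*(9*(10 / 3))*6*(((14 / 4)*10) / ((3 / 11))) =-4717121658900 / 205379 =-22967886.97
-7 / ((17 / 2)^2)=-28 / 289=-0.10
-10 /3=-3.33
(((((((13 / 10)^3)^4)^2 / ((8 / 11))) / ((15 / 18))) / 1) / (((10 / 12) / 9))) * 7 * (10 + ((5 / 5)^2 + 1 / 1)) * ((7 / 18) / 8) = 7899379611258214072365027288633 / 200000000000000000000000000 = 39496.90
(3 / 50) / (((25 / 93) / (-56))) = -7812 / 625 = -12.50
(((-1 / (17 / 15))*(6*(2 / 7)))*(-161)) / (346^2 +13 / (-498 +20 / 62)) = 12774384 / 6279725353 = 0.00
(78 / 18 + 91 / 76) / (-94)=-1261 / 21432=-0.06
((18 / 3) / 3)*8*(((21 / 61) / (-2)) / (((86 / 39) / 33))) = -108108 / 2623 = -41.22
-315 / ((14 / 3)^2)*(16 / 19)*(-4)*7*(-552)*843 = -3015377280 / 19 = -158704067.37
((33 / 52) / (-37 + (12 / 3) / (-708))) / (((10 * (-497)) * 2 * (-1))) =-5841 / 3385564000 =-0.00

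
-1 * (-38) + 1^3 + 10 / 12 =39.83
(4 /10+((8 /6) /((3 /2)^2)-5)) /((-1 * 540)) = 541 /72900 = 0.01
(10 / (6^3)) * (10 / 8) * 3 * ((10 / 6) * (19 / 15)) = 475 / 1296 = 0.37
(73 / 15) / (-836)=-0.01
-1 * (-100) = 100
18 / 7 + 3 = 39 / 7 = 5.57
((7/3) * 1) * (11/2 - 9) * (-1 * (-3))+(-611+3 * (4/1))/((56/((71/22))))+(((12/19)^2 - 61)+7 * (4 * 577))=7132211455/444752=16036.38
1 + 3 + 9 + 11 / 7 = 102 / 7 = 14.57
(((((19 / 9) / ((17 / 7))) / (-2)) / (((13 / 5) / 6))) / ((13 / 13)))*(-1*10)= 6650 / 663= 10.03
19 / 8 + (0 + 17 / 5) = 231 / 40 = 5.78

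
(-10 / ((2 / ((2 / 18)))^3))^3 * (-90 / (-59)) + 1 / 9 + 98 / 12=672753287039 / 81272209248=8.28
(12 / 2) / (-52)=-3 / 26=-0.12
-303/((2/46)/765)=-5331285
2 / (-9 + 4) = -2 / 5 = -0.40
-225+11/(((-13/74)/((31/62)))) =-256.31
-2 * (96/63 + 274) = -11572/21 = -551.05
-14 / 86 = -7 / 43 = -0.16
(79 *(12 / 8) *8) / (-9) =-316 / 3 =-105.33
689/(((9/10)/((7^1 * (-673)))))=-32458790/9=-3606532.22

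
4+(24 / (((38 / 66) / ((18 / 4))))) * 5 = 17896 / 19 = 941.89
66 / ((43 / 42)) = 2772 / 43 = 64.47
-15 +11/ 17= -244/ 17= -14.35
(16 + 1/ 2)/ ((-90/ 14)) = -77/ 30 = -2.57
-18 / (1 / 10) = -180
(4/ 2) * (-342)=-684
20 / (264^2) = 5 / 17424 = 0.00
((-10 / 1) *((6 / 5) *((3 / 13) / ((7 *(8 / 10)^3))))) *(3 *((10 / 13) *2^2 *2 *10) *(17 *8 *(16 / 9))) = -40800000 / 1183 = -34488.59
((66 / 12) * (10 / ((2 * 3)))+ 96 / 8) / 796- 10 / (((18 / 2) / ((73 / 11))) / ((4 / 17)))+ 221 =219.29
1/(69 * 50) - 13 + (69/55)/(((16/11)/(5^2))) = 236333/27600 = 8.56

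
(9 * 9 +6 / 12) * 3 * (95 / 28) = 46455 / 56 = 829.55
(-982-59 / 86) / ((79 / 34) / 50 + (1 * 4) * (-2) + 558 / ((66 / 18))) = -6.81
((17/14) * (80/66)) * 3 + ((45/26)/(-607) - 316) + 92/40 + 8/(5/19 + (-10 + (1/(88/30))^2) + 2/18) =-2966157356158782/9564284064335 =-310.13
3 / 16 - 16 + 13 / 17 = -15.05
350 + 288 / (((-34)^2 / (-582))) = 59246 / 289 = 205.00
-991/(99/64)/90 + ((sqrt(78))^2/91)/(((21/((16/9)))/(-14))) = -253664/31185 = -8.13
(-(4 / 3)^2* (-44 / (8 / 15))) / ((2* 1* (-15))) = -44 / 9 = -4.89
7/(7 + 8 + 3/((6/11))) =14/41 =0.34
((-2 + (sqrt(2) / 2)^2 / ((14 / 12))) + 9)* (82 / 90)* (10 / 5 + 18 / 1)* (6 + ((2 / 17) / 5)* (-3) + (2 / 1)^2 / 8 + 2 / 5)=550056 / 595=924.46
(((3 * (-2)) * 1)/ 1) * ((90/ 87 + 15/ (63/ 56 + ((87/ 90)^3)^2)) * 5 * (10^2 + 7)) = -1154198673312300/ 41033501309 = -28128.20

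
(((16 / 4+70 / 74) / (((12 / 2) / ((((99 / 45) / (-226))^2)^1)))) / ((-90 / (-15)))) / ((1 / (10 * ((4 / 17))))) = 7381 / 240951030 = 0.00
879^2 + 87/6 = 1545311/2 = 772655.50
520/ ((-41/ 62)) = -32240/ 41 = -786.34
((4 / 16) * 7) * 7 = 49 / 4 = 12.25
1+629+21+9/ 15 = 3258/ 5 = 651.60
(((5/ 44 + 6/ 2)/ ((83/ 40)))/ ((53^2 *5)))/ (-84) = -137/ 107713914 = -0.00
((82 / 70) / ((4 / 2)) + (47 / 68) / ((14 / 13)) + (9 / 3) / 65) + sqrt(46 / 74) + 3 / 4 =sqrt(851) / 37 + 25045 / 12376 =2.81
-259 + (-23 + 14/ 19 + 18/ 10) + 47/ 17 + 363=139377/ 1615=86.30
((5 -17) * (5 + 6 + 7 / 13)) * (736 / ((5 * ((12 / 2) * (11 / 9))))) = -397440 / 143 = -2779.30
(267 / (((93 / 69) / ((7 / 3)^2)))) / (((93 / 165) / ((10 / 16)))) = 27583325 / 23064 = 1195.95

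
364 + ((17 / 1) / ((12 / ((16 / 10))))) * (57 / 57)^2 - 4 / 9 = 365.82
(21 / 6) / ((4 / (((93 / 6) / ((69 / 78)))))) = 2821 / 184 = 15.33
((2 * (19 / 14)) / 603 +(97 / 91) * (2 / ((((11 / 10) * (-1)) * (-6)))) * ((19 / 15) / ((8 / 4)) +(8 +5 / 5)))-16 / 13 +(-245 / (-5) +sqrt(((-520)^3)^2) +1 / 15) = 20207486042576 / 143715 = 140608050.95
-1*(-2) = 2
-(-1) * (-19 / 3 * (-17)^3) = 93347 / 3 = 31115.67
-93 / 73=-1.27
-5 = -5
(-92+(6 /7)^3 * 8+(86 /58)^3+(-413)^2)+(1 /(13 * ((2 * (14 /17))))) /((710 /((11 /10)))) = 526546510468098807 /3088515648400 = 170485.30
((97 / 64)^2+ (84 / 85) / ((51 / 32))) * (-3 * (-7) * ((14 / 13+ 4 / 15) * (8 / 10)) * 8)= 15832941257 / 30056000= 526.78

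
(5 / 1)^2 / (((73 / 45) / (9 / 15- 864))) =-971325 / 73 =-13305.82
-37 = -37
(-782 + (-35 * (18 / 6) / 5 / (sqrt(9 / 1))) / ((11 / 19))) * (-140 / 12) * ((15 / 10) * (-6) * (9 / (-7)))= 1179225 / 11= 107202.27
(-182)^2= 33124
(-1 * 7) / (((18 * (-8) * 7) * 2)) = 1 / 288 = 0.00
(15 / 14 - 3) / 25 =-27 / 350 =-0.08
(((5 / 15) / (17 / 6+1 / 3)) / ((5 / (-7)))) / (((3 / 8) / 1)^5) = -458752 / 23085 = -19.87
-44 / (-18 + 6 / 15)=5 / 2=2.50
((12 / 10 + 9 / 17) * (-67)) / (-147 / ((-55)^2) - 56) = 2.07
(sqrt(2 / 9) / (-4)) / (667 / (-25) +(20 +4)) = 25 * sqrt(2) / 804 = 0.04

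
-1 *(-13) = 13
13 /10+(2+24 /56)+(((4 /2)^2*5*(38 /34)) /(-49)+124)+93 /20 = 2197827 /16660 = 131.92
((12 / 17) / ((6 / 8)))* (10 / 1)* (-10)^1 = -1600 / 17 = -94.12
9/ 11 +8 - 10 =-13/ 11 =-1.18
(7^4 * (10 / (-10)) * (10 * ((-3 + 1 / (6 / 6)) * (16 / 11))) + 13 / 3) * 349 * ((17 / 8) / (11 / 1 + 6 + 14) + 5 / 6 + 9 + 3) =7722212610253 / 24552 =314524788.62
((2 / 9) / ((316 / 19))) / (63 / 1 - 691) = -19 / 893016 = -0.00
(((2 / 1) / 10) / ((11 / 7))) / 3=7 / 165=0.04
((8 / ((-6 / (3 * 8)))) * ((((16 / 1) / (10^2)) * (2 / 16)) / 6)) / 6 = -4 / 225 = -0.02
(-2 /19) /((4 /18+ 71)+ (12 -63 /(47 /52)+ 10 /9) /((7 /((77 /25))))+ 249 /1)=-10575 /29668804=-0.00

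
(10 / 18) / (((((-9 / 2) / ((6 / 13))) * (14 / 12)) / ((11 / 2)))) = -220 / 819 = -0.27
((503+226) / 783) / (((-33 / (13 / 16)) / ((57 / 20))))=-6669 / 102080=-0.07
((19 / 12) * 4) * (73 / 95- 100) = -9427 / 15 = -628.47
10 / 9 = 1.11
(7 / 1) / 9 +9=9.78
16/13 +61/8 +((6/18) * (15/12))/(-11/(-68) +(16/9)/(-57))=1141359/94744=12.05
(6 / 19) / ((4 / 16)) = 1.26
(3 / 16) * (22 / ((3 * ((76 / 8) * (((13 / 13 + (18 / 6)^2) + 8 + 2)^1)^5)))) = 0.00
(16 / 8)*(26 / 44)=13 / 11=1.18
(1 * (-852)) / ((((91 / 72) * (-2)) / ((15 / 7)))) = 460080 / 637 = 722.26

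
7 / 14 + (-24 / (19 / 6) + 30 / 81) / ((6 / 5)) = -16951 / 3078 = -5.51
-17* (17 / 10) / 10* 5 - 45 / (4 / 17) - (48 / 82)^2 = -3463577 / 16810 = -206.04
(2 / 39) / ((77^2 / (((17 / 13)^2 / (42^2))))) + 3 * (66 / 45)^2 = 5560648644769 / 861670759950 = 6.45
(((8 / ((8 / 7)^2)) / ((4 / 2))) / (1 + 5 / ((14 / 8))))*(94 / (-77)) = -2303 / 2376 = -0.97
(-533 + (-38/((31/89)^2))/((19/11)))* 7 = -5000.34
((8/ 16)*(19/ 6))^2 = 361/ 144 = 2.51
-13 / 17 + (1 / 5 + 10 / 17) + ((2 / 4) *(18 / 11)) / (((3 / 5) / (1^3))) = 1297 / 935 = 1.39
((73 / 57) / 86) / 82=73 / 401964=0.00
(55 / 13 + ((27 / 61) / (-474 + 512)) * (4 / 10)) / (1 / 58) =18506408 / 75335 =245.65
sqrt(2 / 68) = 0.17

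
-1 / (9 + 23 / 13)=-13 / 140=-0.09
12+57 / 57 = 13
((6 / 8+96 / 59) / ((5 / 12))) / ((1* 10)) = 1683 / 2950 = 0.57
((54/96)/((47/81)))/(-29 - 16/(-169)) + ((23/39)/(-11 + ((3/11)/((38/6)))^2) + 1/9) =0.02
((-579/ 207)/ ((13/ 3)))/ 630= -193/ 188370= -0.00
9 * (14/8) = 63/4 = 15.75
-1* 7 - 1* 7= -14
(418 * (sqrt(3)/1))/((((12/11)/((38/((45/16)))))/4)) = 2795584 * sqrt(3)/135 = 35867.36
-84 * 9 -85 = -841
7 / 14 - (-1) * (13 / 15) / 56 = 433 / 840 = 0.52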